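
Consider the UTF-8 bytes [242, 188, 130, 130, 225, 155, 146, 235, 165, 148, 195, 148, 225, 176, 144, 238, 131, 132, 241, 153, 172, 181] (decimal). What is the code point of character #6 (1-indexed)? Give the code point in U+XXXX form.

Offset 0: leading byte 0xF2 = 11110010 → 4-byte char #1 = F2 BC 82 82.
Offset 4: leading byte 0xE1 = 11100001 → 3-byte char #2 = E1 9B 92.
Offset 7: leading byte 0xEB = 11101011 → 3-byte char #3 = EB A5 94.
Offset 10: leading byte 0xC3 = 11000011 → 2-byte char #4 = C3 94.
Offset 12: leading byte 0xE1 = 11100001 → 3-byte char #5 = E1 B0 90.
Offset 15: leading byte 0xEE = 11101110 → 3-byte char #6 = EE 83 84.
Leading byte 0xEE = 11101110 matches 1110xxxx → 3-byte sequence.
Byte 1: 0xEE = 11101110, payload 1110 (4 bits).
Byte 2: 0x83 = 10000011 (10xxxxxx ✓), payload 000011.
Byte 3: 0x84 = 10000100 (10xxxxxx ✓), payload 000100.
Concatenate: 1110000011000100 = 0xE0C4 (16 bits → U+E0C4).

U+E0C4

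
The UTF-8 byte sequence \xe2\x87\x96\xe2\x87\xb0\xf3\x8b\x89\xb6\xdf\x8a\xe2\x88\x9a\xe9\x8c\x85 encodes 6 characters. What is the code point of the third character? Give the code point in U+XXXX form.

U+CB276

Offset 0: leading byte 0xE2 = 11100010 → 3-byte char #1 = E2 87 96.
Offset 3: leading byte 0xE2 = 11100010 → 3-byte char #2 = E2 87 B0.
Offset 6: leading byte 0xF3 = 11110011 → 4-byte char #3 = F3 8B 89 B6.
Leading byte 0xF3 = 11110011 matches 11110xxx → 4-byte sequence.
Byte 1: 0xF3 = 11110011, payload 011 (3 bits).
Byte 2: 0x8B = 10001011 (10xxxxxx ✓), payload 001011.
Byte 3: 0x89 = 10001001 (10xxxxxx ✓), payload 001001.
Byte 4: 0xB6 = 10110110 (10xxxxxx ✓), payload 110110.
Concatenate: 011001011001001110110 = 0xCB276 (21 bits → U+CB276).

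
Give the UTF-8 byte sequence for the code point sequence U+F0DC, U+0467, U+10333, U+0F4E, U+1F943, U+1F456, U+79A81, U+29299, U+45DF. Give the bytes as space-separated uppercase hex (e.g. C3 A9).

EF 83 9C D1 A7 F0 90 8C B3 E0 BD 8E F0 9F A5 83 F0 9F 91 96 F1 B9 AA 81 F0 A9 8A 99 E4 97 9F

U+F0DC: 3-byte form → EF 83 9C.
U+0467: 2-byte form → D1 A7.
U+10333: 4-byte form → F0 90 8C B3.
U+0F4E: 3-byte form → E0 BD 8E.
U+1F943: 4-byte form → F0 9F A5 83.
U+1F456: 4-byte form → F0 9F 91 96.
U+79A81: 4-byte form → F1 B9 AA 81.
U+29299: 4-byte form → F0 A9 8A 99.
U+45DF: 3-byte form → E4 97 9F.
Concatenated (31 bytes): EF 83 9C D1 A7 F0 90 8C B3 E0 BD 8E F0 9F A5 83 F0 9F 91 96 F1 B9 AA 81 F0 A9 8A 99 E4 97 9F.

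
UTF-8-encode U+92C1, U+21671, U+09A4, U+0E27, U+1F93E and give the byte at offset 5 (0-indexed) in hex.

0x99

U+92C1 → 3-byte form E9 8B 81 at offsets 0–2.
U+21671 → 4-byte form F0 A1 99 B1 at offsets 3–6.
Offset 5 falls in char 2's range; it's byte 3 of F0 A1 99 B1 = 0x99.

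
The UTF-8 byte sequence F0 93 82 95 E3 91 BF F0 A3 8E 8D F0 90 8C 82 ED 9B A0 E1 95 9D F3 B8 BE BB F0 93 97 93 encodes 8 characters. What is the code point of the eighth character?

U+135D3

Offset 0: leading byte 0xF0 = 11110000 → 4-byte char #1 = F0 93 82 95.
Offset 4: leading byte 0xE3 = 11100011 → 3-byte char #2 = E3 91 BF.
Offset 7: leading byte 0xF0 = 11110000 → 4-byte char #3 = F0 A3 8E 8D.
Offset 11: leading byte 0xF0 = 11110000 → 4-byte char #4 = F0 90 8C 82.
Offset 15: leading byte 0xED = 11101101 → 3-byte char #5 = ED 9B A0.
Offset 18: leading byte 0xE1 = 11100001 → 3-byte char #6 = E1 95 9D.
Offset 21: leading byte 0xF3 = 11110011 → 4-byte char #7 = F3 B8 BE BB.
Offset 25: leading byte 0xF0 = 11110000 → 4-byte char #8 = F0 93 97 93.
Leading byte 0xF0 = 11110000 matches 11110xxx → 4-byte sequence.
Byte 1: 0xF0 = 11110000, payload 000 (3 bits).
Byte 2: 0x93 = 10010011 (10xxxxxx ✓), payload 010011.
Byte 3: 0x97 = 10010111 (10xxxxxx ✓), payload 010111.
Byte 4: 0x93 = 10010011 (10xxxxxx ✓), payload 010011.
Concatenate: 000010011010111010011 = 0x135D3 (21 bits → U+135D3).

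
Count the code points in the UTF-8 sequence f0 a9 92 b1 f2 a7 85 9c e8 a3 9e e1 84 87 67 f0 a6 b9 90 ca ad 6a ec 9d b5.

Byte at offset 0: 0xF0 = 11110000 → 4-byte char (#1). Advance 4.
Byte at offset 4: 0xF2 = 11110010 → 4-byte char (#2). Advance 4.
Byte at offset 8: 0xE8 = 11101000 → 3-byte char (#3). Advance 3.
Byte at offset 11: 0xE1 = 11100001 → 3-byte char (#4). Advance 3.
Byte at offset 14: 0x67 = 01100111 → 1-byte char (#5). Advance 1.
Byte at offset 15: 0xF0 = 11110000 → 4-byte char (#6). Advance 4.
Byte at offset 19: 0xCA = 11001010 → 2-byte char (#7). Advance 2.
Byte at offset 21: 0x6A = 01101010 → 1-byte char (#8). Advance 1.
Byte at offset 22: 0xEC = 11101100 → 3-byte char (#9). Advance 3.
Reached end at offset 25 after 9 code points.

9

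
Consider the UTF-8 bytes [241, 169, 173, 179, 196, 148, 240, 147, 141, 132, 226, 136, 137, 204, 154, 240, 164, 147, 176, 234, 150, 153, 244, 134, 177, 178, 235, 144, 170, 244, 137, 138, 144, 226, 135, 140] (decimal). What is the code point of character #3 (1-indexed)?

U+13344

Offset 0: leading byte 0xF1 = 11110001 → 4-byte char #1 = F1 A9 AD B3.
Offset 4: leading byte 0xC4 = 11000100 → 2-byte char #2 = C4 94.
Offset 6: leading byte 0xF0 = 11110000 → 4-byte char #3 = F0 93 8D 84.
Leading byte 0xF0 = 11110000 matches 11110xxx → 4-byte sequence.
Byte 1: 0xF0 = 11110000, payload 000 (3 bits).
Byte 2: 0x93 = 10010011 (10xxxxxx ✓), payload 010011.
Byte 3: 0x8D = 10001101 (10xxxxxx ✓), payload 001101.
Byte 4: 0x84 = 10000100 (10xxxxxx ✓), payload 000100.
Concatenate: 000010011001101000100 = 0x13344 (21 bits → U+13344).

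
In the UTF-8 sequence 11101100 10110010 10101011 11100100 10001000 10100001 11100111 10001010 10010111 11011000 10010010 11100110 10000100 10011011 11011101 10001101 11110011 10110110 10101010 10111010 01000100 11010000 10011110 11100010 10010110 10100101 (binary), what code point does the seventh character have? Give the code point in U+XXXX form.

Offset 0: leading byte 0xEC = 11101100 → 3-byte char #1 = EC B2 AB.
Offset 3: leading byte 0xE4 = 11100100 → 3-byte char #2 = E4 88 A1.
Offset 6: leading byte 0xE7 = 11100111 → 3-byte char #3 = E7 8A 97.
Offset 9: leading byte 0xD8 = 11011000 → 2-byte char #4 = D8 92.
Offset 11: leading byte 0xE6 = 11100110 → 3-byte char #5 = E6 84 9B.
Offset 14: leading byte 0xDD = 11011101 → 2-byte char #6 = DD 8D.
Offset 16: leading byte 0xF3 = 11110011 → 4-byte char #7 = F3 B6 AA BA.
Leading byte 0xF3 = 11110011 matches 11110xxx → 4-byte sequence.
Byte 1: 0xF3 = 11110011, payload 011 (3 bits).
Byte 2: 0xB6 = 10110110 (10xxxxxx ✓), payload 110110.
Byte 3: 0xAA = 10101010 (10xxxxxx ✓), payload 101010.
Byte 4: 0xBA = 10111010 (10xxxxxx ✓), payload 111010.
Concatenate: 011110110101010111010 = 0xF6ABA (21 bits → U+F6ABA).

U+F6ABA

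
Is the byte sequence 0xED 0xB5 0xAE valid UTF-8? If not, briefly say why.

Structurally a 3-byte sequence; payload = 0xDD6E.
But 0xDD6E is in U+D800–U+DFFF, the surrogate range. Surrogates are not Unicode scalar values and are forbidden in UTF-8.

invalid (encodes a surrogate (U+D800–U+DFFF))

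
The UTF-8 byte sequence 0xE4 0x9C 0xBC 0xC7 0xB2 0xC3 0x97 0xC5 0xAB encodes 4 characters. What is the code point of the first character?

Offset 0: leading byte 0xE4 = 11100100 → 3-byte char #1 = E4 9C BC.
Leading byte 0xE4 = 11100100 matches 1110xxxx → 3-byte sequence.
Byte 1: 0xE4 = 11100100, payload 0100 (4 bits).
Byte 2: 0x9C = 10011100 (10xxxxxx ✓), payload 011100.
Byte 3: 0xBC = 10111100 (10xxxxxx ✓), payload 111100.
Concatenate: 0100011100111100 = 0x473C (16 bits → U+473C).

U+473C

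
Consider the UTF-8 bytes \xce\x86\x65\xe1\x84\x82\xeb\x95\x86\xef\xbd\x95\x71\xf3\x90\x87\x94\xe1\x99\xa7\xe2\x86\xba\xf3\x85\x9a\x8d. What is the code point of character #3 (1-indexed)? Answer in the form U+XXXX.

Offset 0: leading byte 0xCE = 11001110 → 2-byte char #1 = CE 86.
Offset 2: leading byte 0x65 = 01100101 → 1-byte char #2 = 65.
Offset 3: leading byte 0xE1 = 11100001 → 3-byte char #3 = E1 84 82.
Leading byte 0xE1 = 11100001 matches 1110xxxx → 3-byte sequence.
Byte 1: 0xE1 = 11100001, payload 0001 (4 bits).
Byte 2: 0x84 = 10000100 (10xxxxxx ✓), payload 000100.
Byte 3: 0x82 = 10000010 (10xxxxxx ✓), payload 000010.
Concatenate: 0001000100000010 = 0x1102 (16 bits → U+1102).

U+1102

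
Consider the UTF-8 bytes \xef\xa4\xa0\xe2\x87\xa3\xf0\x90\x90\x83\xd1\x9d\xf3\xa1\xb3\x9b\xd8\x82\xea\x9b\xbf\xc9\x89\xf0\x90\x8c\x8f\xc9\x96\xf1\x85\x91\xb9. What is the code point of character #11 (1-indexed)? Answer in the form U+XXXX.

U+45479

Offset 0: leading byte 0xEF = 11101111 → 3-byte char #1 = EF A4 A0.
Offset 3: leading byte 0xE2 = 11100010 → 3-byte char #2 = E2 87 A3.
Offset 6: leading byte 0xF0 = 11110000 → 4-byte char #3 = F0 90 90 83.
Offset 10: leading byte 0xD1 = 11010001 → 2-byte char #4 = D1 9D.
Offset 12: leading byte 0xF3 = 11110011 → 4-byte char #5 = F3 A1 B3 9B.
Offset 16: leading byte 0xD8 = 11011000 → 2-byte char #6 = D8 82.
Offset 18: leading byte 0xEA = 11101010 → 3-byte char #7 = EA 9B BF.
Offset 21: leading byte 0xC9 = 11001001 → 2-byte char #8 = C9 89.
Offset 23: leading byte 0xF0 = 11110000 → 4-byte char #9 = F0 90 8C 8F.
Offset 27: leading byte 0xC9 = 11001001 → 2-byte char #10 = C9 96.
Offset 29: leading byte 0xF1 = 11110001 → 4-byte char #11 = F1 85 91 B9.
Leading byte 0xF1 = 11110001 matches 11110xxx → 4-byte sequence.
Byte 1: 0xF1 = 11110001, payload 001 (3 bits).
Byte 2: 0x85 = 10000101 (10xxxxxx ✓), payload 000101.
Byte 3: 0x91 = 10010001 (10xxxxxx ✓), payload 010001.
Byte 4: 0xB9 = 10111001 (10xxxxxx ✓), payload 111001.
Concatenate: 001000101010001111001 = 0x45479 (21 bits → U+45479).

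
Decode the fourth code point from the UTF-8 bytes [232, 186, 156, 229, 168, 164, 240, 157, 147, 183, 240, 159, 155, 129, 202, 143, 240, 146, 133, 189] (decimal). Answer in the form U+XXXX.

U+1F6C1

Offset 0: leading byte 0xE8 = 11101000 → 3-byte char #1 = E8 BA 9C.
Offset 3: leading byte 0xE5 = 11100101 → 3-byte char #2 = E5 A8 A4.
Offset 6: leading byte 0xF0 = 11110000 → 4-byte char #3 = F0 9D 93 B7.
Offset 10: leading byte 0xF0 = 11110000 → 4-byte char #4 = F0 9F 9B 81.
Leading byte 0xF0 = 11110000 matches 11110xxx → 4-byte sequence.
Byte 1: 0xF0 = 11110000, payload 000 (3 bits).
Byte 2: 0x9F = 10011111 (10xxxxxx ✓), payload 011111.
Byte 3: 0x9B = 10011011 (10xxxxxx ✓), payload 011011.
Byte 4: 0x81 = 10000001 (10xxxxxx ✓), payload 000001.
Concatenate: 000011111011011000001 = 0x1F6C1 (21 bits → U+1F6C1).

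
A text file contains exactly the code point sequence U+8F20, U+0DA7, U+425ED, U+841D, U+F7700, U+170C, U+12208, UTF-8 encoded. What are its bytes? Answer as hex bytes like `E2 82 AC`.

E8 BC A0 E0 B6 A7 F1 82 97 AD E8 90 9D F3 B7 9C 80 E1 9C 8C F0 92 88 88

U+8F20: 3-byte form → E8 BC A0.
U+0DA7: 3-byte form → E0 B6 A7.
U+425ED: 4-byte form → F1 82 97 AD.
U+841D: 3-byte form → E8 90 9D.
U+F7700: 4-byte form → F3 B7 9C 80.
U+170C: 3-byte form → E1 9C 8C.
U+12208: 4-byte form → F0 92 88 88.
Concatenated (24 bytes): E8 BC A0 E0 B6 A7 F1 82 97 AD E8 90 9D F3 B7 9C 80 E1 9C 8C F0 92 88 88.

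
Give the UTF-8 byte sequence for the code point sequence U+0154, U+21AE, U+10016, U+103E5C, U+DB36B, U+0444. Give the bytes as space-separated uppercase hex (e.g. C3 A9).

U+0154: 2-byte form → C5 94.
U+21AE: 3-byte form → E2 86 AE.
U+10016: 4-byte form → F0 90 80 96.
U+103E5C: 4-byte form → F4 83 B9 9C.
U+DB36B: 4-byte form → F3 9B 8D AB.
U+0444: 2-byte form → D1 84.
Concatenated (19 bytes): C5 94 E2 86 AE F0 90 80 96 F4 83 B9 9C F3 9B 8D AB D1 84.

C5 94 E2 86 AE F0 90 80 96 F4 83 B9 9C F3 9B 8D AB D1 84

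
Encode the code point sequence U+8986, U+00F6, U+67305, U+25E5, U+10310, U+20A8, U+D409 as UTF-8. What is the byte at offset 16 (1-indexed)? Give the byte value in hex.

0x90

1-indexed offset 16 is 0-indexed offset 15.
U+8986 → 3-byte form E8 A6 86 at offsets 0–2.
U+00F6 → 2-byte form C3 B6 at offsets 3–4.
U+67305 → 4-byte form F1 A7 8C 85 at offsets 5–8.
U+25E5 → 3-byte form E2 97 A5 at offsets 9–11.
U+10310 → 4-byte form F0 90 8C 90 at offsets 12–15.
Offset 15 falls in char 5's range; it's byte 4 of F0 90 8C 90 = 0x90.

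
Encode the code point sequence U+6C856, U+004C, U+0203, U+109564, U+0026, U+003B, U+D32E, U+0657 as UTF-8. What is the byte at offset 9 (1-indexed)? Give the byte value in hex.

1-indexed offset 9 is 0-indexed offset 8.
U+6C856 → 4-byte form F1 AC A1 96 at offsets 0–3.
U+004C → 1-byte form 4C at offsets 4–4.
U+0203 → 2-byte form C8 83 at offsets 5–6.
U+109564 → 4-byte form F4 89 95 A4 at offsets 7–10.
Offset 8 falls in char 4's range; it's byte 2 of F4 89 95 A4 = 0x89.

0x89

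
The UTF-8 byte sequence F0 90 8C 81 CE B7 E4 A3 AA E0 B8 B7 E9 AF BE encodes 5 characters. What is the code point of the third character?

U+48EA

Offset 0: leading byte 0xF0 = 11110000 → 4-byte char #1 = F0 90 8C 81.
Offset 4: leading byte 0xCE = 11001110 → 2-byte char #2 = CE B7.
Offset 6: leading byte 0xE4 = 11100100 → 3-byte char #3 = E4 A3 AA.
Leading byte 0xE4 = 11100100 matches 1110xxxx → 3-byte sequence.
Byte 1: 0xE4 = 11100100, payload 0100 (4 bits).
Byte 2: 0xA3 = 10100011 (10xxxxxx ✓), payload 100011.
Byte 3: 0xAA = 10101010 (10xxxxxx ✓), payload 101010.
Concatenate: 0100100011101010 = 0x48EA (16 bits → U+48EA).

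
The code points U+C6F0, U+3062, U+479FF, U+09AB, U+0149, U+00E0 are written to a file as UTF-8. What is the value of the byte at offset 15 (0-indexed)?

0xC3

U+C6F0 → 3-byte form EC 9B B0 at offsets 0–2.
U+3062 → 3-byte form E3 81 A2 at offsets 3–5.
U+479FF → 4-byte form F1 87 A7 BF at offsets 6–9.
U+09AB → 3-byte form E0 A6 AB at offsets 10–12.
U+0149 → 2-byte form C5 89 at offsets 13–14.
U+00E0 → 2-byte form C3 A0 at offsets 15–16.
Offset 15 falls in char 6's range; it's byte 1 of C3 A0 = 0xC3.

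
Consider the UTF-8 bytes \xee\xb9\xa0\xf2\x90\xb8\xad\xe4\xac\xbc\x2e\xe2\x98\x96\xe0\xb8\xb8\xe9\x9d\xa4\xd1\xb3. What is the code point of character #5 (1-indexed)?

U+2616

Offset 0: leading byte 0xEE = 11101110 → 3-byte char #1 = EE B9 A0.
Offset 3: leading byte 0xF2 = 11110010 → 4-byte char #2 = F2 90 B8 AD.
Offset 7: leading byte 0xE4 = 11100100 → 3-byte char #3 = E4 AC BC.
Offset 10: leading byte 0x2E = 00101110 → 1-byte char #4 = 2E.
Offset 11: leading byte 0xE2 = 11100010 → 3-byte char #5 = E2 98 96.
Leading byte 0xE2 = 11100010 matches 1110xxxx → 3-byte sequence.
Byte 1: 0xE2 = 11100010, payload 0010 (4 bits).
Byte 2: 0x98 = 10011000 (10xxxxxx ✓), payload 011000.
Byte 3: 0x96 = 10010110 (10xxxxxx ✓), payload 010110.
Concatenate: 0010011000010110 = 0x2616 (16 bits → U+2616).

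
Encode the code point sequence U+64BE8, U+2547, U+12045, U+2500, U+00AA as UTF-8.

F1 A4 AF A8 E2 95 87 F0 92 81 85 E2 94 80 C2 AA

U+64BE8: 4-byte form → F1 A4 AF A8.
U+2547: 3-byte form → E2 95 87.
U+12045: 4-byte form → F0 92 81 85.
U+2500: 3-byte form → E2 94 80.
U+00AA: 2-byte form → C2 AA.
Concatenated (16 bytes): F1 A4 AF A8 E2 95 87 F0 92 81 85 E2 94 80 C2 AA.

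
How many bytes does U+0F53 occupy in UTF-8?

U+0F53 = 0xF53. UTF-8 uses 1 byte below 0x80, 2 below 0x800, 3 below 0x10000, 4 up to 0x10FFFF. 0xF53 is in U+0800–U+FFFF → 3 bytes.

3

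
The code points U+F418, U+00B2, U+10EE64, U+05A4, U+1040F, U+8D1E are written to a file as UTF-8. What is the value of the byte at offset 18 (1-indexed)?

0x9E

1-indexed offset 18 is 0-indexed offset 17.
U+F418 → 3-byte form EF 90 98 at offsets 0–2.
U+00B2 → 2-byte form C2 B2 at offsets 3–4.
U+10EE64 → 4-byte form F4 8E B9 A4 at offsets 5–8.
U+05A4 → 2-byte form D6 A4 at offsets 9–10.
U+1040F → 4-byte form F0 90 90 8F at offsets 11–14.
U+8D1E → 3-byte form E8 B4 9E at offsets 15–17.
Offset 17 falls in char 6's range; it's byte 3 of E8 B4 9E = 0x9E.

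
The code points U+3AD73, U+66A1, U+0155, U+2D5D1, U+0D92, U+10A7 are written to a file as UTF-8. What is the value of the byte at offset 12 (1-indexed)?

0x97

1-indexed offset 12 is 0-indexed offset 11.
U+3AD73 → 4-byte form F0 BA B5 B3 at offsets 0–3.
U+66A1 → 3-byte form E6 9A A1 at offsets 4–6.
U+0155 → 2-byte form C5 95 at offsets 7–8.
U+2D5D1 → 4-byte form F0 AD 97 91 at offsets 9–12.
Offset 11 falls in char 4's range; it's byte 3 of F0 AD 97 91 = 0x97.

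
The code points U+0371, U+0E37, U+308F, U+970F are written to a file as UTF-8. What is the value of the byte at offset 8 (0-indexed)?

0xE9

U+0371 → 2-byte form CD B1 at offsets 0–1.
U+0E37 → 3-byte form E0 B8 B7 at offsets 2–4.
U+308F → 3-byte form E3 82 8F at offsets 5–7.
U+970F → 3-byte form E9 9C 8F at offsets 8–10.
Offset 8 falls in char 4's range; it's byte 1 of E9 9C 8F = 0xE9.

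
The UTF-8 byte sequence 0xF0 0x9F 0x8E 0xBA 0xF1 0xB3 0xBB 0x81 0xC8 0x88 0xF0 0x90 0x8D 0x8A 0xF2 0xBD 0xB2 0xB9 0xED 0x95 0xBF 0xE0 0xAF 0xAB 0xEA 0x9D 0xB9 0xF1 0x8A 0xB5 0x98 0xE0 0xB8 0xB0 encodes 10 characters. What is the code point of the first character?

U+1F3BA

Offset 0: leading byte 0xF0 = 11110000 → 4-byte char #1 = F0 9F 8E BA.
Leading byte 0xF0 = 11110000 matches 11110xxx → 4-byte sequence.
Byte 1: 0xF0 = 11110000, payload 000 (3 bits).
Byte 2: 0x9F = 10011111 (10xxxxxx ✓), payload 011111.
Byte 3: 0x8E = 10001110 (10xxxxxx ✓), payload 001110.
Byte 4: 0xBA = 10111010 (10xxxxxx ✓), payload 111010.
Concatenate: 000011111001110111010 = 0x1F3BA (21 bits → U+1F3BA).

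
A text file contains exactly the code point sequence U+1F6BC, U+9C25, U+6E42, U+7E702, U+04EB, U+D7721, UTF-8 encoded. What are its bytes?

F0 9F 9A BC E9 B0 A5 E6 B9 82 F1 BE 9C 82 D3 AB F3 97 9C A1

U+1F6BC: 4-byte form → F0 9F 9A BC.
U+9C25: 3-byte form → E9 B0 A5.
U+6E42: 3-byte form → E6 B9 82.
U+7E702: 4-byte form → F1 BE 9C 82.
U+04EB: 2-byte form → D3 AB.
U+D7721: 4-byte form → F3 97 9C A1.
Concatenated (20 bytes): F0 9F 9A BC E9 B0 A5 E6 B9 82 F1 BE 9C 82 D3 AB F3 97 9C A1.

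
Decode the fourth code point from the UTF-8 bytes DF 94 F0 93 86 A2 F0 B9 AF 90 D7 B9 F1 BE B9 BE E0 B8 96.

U+05F9

Offset 0: leading byte 0xDF = 11011111 → 2-byte char #1 = DF 94.
Offset 2: leading byte 0xF0 = 11110000 → 4-byte char #2 = F0 93 86 A2.
Offset 6: leading byte 0xF0 = 11110000 → 4-byte char #3 = F0 B9 AF 90.
Offset 10: leading byte 0xD7 = 11010111 → 2-byte char #4 = D7 B9.
Leading byte 0xD7 = 11010111 matches 110xxxxx → 2-byte sequence.
Byte 1: 0xD7 = 11010111, payload 10111 (5 bits).
Byte 2: 0xB9 = 10111001 (10xxxxxx ✓), payload 111001.
Concatenate: 10111111001 = 0x5F9 (11 bits → U+05F9).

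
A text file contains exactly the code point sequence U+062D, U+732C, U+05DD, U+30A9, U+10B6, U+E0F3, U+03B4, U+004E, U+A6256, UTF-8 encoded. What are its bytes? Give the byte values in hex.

U+062D: 2-byte form → D8 AD.
U+732C: 3-byte form → E7 8C AC.
U+05DD: 2-byte form → D7 9D.
U+30A9: 3-byte form → E3 82 A9.
U+10B6: 3-byte form → E1 82 B6.
U+E0F3: 3-byte form → EE 83 B3.
U+03B4: 2-byte form → CE B4.
U+004E: 1-byte form → 4E.
U+A6256: 4-byte form → F2 A6 89 96.
Concatenated (23 bytes): D8 AD E7 8C AC D7 9D E3 82 A9 E1 82 B6 EE 83 B3 CE B4 4E F2 A6 89 96.

D8 AD E7 8C AC D7 9D E3 82 A9 E1 82 B6 EE 83 B3 CE B4 4E F2 A6 89 96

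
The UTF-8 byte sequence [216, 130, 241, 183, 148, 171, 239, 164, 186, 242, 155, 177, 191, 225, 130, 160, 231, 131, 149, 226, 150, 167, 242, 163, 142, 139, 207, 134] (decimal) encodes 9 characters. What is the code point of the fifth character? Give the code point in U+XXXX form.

Offset 0: leading byte 0xD8 = 11011000 → 2-byte char #1 = D8 82.
Offset 2: leading byte 0xF1 = 11110001 → 4-byte char #2 = F1 B7 94 AB.
Offset 6: leading byte 0xEF = 11101111 → 3-byte char #3 = EF A4 BA.
Offset 9: leading byte 0xF2 = 11110010 → 4-byte char #4 = F2 9B B1 BF.
Offset 13: leading byte 0xE1 = 11100001 → 3-byte char #5 = E1 82 A0.
Leading byte 0xE1 = 11100001 matches 1110xxxx → 3-byte sequence.
Byte 1: 0xE1 = 11100001, payload 0001 (4 bits).
Byte 2: 0x82 = 10000010 (10xxxxxx ✓), payload 000010.
Byte 3: 0xA0 = 10100000 (10xxxxxx ✓), payload 100000.
Concatenate: 0001000010100000 = 0x10A0 (16 bits → U+10A0).

U+10A0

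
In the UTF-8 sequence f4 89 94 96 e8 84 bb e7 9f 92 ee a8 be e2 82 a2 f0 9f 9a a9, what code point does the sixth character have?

U+1F6A9

Offset 0: leading byte 0xF4 = 11110100 → 4-byte char #1 = F4 89 94 96.
Offset 4: leading byte 0xE8 = 11101000 → 3-byte char #2 = E8 84 BB.
Offset 7: leading byte 0xE7 = 11100111 → 3-byte char #3 = E7 9F 92.
Offset 10: leading byte 0xEE = 11101110 → 3-byte char #4 = EE A8 BE.
Offset 13: leading byte 0xE2 = 11100010 → 3-byte char #5 = E2 82 A2.
Offset 16: leading byte 0xF0 = 11110000 → 4-byte char #6 = F0 9F 9A A9.
Leading byte 0xF0 = 11110000 matches 11110xxx → 4-byte sequence.
Byte 1: 0xF0 = 11110000, payload 000 (3 bits).
Byte 2: 0x9F = 10011111 (10xxxxxx ✓), payload 011111.
Byte 3: 0x9A = 10011010 (10xxxxxx ✓), payload 011010.
Byte 4: 0xA9 = 10101001 (10xxxxxx ✓), payload 101001.
Concatenate: 000011111011010101001 = 0x1F6A9 (21 bits → U+1F6A9).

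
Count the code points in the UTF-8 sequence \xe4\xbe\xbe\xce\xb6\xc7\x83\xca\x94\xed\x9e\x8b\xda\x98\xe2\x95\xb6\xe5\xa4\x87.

8

Byte at offset 0: 0xE4 = 11100100 → 3-byte char (#1). Advance 3.
Byte at offset 3: 0xCE = 11001110 → 2-byte char (#2). Advance 2.
Byte at offset 5: 0xC7 = 11000111 → 2-byte char (#3). Advance 2.
Byte at offset 7: 0xCA = 11001010 → 2-byte char (#4). Advance 2.
Byte at offset 9: 0xED = 11101101 → 3-byte char (#5). Advance 3.
Byte at offset 12: 0xDA = 11011010 → 2-byte char (#6). Advance 2.
Byte at offset 14: 0xE2 = 11100010 → 3-byte char (#7). Advance 3.
Byte at offset 17: 0xE5 = 11100101 → 3-byte char (#8). Advance 3.
Reached end at offset 20 after 8 code points.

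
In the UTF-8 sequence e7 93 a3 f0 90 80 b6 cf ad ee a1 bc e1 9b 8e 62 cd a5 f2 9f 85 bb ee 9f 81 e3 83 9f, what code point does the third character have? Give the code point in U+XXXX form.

U+03ED

Offset 0: leading byte 0xE7 = 11100111 → 3-byte char #1 = E7 93 A3.
Offset 3: leading byte 0xF0 = 11110000 → 4-byte char #2 = F0 90 80 B6.
Offset 7: leading byte 0xCF = 11001111 → 2-byte char #3 = CF AD.
Leading byte 0xCF = 11001111 matches 110xxxxx → 2-byte sequence.
Byte 1: 0xCF = 11001111, payload 01111 (5 bits).
Byte 2: 0xAD = 10101101 (10xxxxxx ✓), payload 101101.
Concatenate: 01111101101 = 0x3ED (11 bits → U+03ED).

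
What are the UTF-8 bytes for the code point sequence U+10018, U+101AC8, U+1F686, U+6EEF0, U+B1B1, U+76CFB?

F0 90 80 98 F4 81 AB 88 F0 9F 9A 86 F1 AE BB B0 EB 86 B1 F1 B6 B3 BB

U+10018: 4-byte form → F0 90 80 98.
U+101AC8: 4-byte form → F4 81 AB 88.
U+1F686: 4-byte form → F0 9F 9A 86.
U+6EEF0: 4-byte form → F1 AE BB B0.
U+B1B1: 3-byte form → EB 86 B1.
U+76CFB: 4-byte form → F1 B6 B3 BB.
Concatenated (23 bytes): F0 90 80 98 F4 81 AB 88 F0 9F 9A 86 F1 AE BB B0 EB 86 B1 F1 B6 B3 BB.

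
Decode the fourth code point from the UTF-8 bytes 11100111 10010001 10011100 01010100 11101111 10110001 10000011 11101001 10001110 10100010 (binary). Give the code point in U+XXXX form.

U+93A2

Offset 0: leading byte 0xE7 = 11100111 → 3-byte char #1 = E7 91 9C.
Offset 3: leading byte 0x54 = 01010100 → 1-byte char #2 = 54.
Offset 4: leading byte 0xEF = 11101111 → 3-byte char #3 = EF B1 83.
Offset 7: leading byte 0xE9 = 11101001 → 3-byte char #4 = E9 8E A2.
Leading byte 0xE9 = 11101001 matches 1110xxxx → 3-byte sequence.
Byte 1: 0xE9 = 11101001, payload 1001 (4 bits).
Byte 2: 0x8E = 10001110 (10xxxxxx ✓), payload 001110.
Byte 3: 0xA2 = 10100010 (10xxxxxx ✓), payload 100010.
Concatenate: 1001001110100010 = 0x93A2 (16 bits → U+93A2).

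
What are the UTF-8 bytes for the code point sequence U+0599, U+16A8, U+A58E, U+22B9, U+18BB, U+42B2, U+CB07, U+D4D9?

D6 99 E1 9A A8 EA 96 8E E2 8A B9 E1 A2 BB E4 8A B2 EC AC 87 ED 93 99

U+0599: 2-byte form → D6 99.
U+16A8: 3-byte form → E1 9A A8.
U+A58E: 3-byte form → EA 96 8E.
U+22B9: 3-byte form → E2 8A B9.
U+18BB: 3-byte form → E1 A2 BB.
U+42B2: 3-byte form → E4 8A B2.
U+CB07: 3-byte form → EC AC 87.
U+D4D9: 3-byte form → ED 93 99.
Concatenated (23 bytes): D6 99 E1 9A A8 EA 96 8E E2 8A B9 E1 A2 BB E4 8A B2 EC AC 87 ED 93 99.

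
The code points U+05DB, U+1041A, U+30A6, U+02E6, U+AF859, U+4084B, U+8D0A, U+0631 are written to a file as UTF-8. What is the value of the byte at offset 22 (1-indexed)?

1-indexed offset 22 is 0-indexed offset 21.
U+05DB → 2-byte form D7 9B at offsets 0–1.
U+1041A → 4-byte form F0 90 90 9A at offsets 2–5.
U+30A6 → 3-byte form E3 82 A6 at offsets 6–8.
U+02E6 → 2-byte form CB A6 at offsets 9–10.
U+AF859 → 4-byte form F2 AF A1 99 at offsets 11–14.
U+4084B → 4-byte form F1 80 A1 8B at offsets 15–18.
U+8D0A → 3-byte form E8 B4 8A at offsets 19–21.
Offset 21 falls in char 7's range; it's byte 3 of E8 B4 8A = 0x8A.

0x8A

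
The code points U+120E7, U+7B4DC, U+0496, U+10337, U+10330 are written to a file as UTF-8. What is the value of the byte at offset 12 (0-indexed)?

0x8C

U+120E7 → 4-byte form F0 92 83 A7 at offsets 0–3.
U+7B4DC → 4-byte form F1 BB 93 9C at offsets 4–7.
U+0496 → 2-byte form D2 96 at offsets 8–9.
U+10337 → 4-byte form F0 90 8C B7 at offsets 10–13.
Offset 12 falls in char 4's range; it's byte 3 of F0 90 8C B7 = 0x8C.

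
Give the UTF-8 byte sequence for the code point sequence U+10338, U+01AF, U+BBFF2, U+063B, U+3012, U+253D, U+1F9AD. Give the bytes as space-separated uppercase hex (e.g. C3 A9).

F0 90 8C B8 C6 AF F2 BB BF B2 D8 BB E3 80 92 E2 94 BD F0 9F A6 AD

U+10338: 4-byte form → F0 90 8C B8.
U+01AF: 2-byte form → C6 AF.
U+BBFF2: 4-byte form → F2 BB BF B2.
U+063B: 2-byte form → D8 BB.
U+3012: 3-byte form → E3 80 92.
U+253D: 3-byte form → E2 94 BD.
U+1F9AD: 4-byte form → F0 9F A6 AD.
Concatenated (22 bytes): F0 90 8C B8 C6 AF F2 BB BF B2 D8 BB E3 80 92 E2 94 BD F0 9F A6 AD.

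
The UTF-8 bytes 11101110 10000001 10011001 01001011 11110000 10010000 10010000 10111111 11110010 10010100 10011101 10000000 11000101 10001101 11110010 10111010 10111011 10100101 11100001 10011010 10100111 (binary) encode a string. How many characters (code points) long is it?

7

Byte at offset 0: 0xEE = 11101110 → 3-byte char (#1). Advance 3.
Byte at offset 3: 0x4B = 01001011 → 1-byte char (#2). Advance 1.
Byte at offset 4: 0xF0 = 11110000 → 4-byte char (#3). Advance 4.
Byte at offset 8: 0xF2 = 11110010 → 4-byte char (#4). Advance 4.
Byte at offset 12: 0xC5 = 11000101 → 2-byte char (#5). Advance 2.
Byte at offset 14: 0xF2 = 11110010 → 4-byte char (#6). Advance 4.
Byte at offset 18: 0xE1 = 11100001 → 3-byte char (#7). Advance 3.
Reached end at offset 21 after 7 code points.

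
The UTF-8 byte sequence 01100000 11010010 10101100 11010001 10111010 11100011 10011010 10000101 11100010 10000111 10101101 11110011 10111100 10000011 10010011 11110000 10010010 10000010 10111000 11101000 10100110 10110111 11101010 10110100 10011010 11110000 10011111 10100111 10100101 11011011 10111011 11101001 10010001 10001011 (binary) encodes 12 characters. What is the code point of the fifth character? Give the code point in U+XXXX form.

Offset 0: leading byte 0x60 = 01100000 → 1-byte char #1 = 60.
Offset 1: leading byte 0xD2 = 11010010 → 2-byte char #2 = D2 AC.
Offset 3: leading byte 0xD1 = 11010001 → 2-byte char #3 = D1 BA.
Offset 5: leading byte 0xE3 = 11100011 → 3-byte char #4 = E3 9A 85.
Offset 8: leading byte 0xE2 = 11100010 → 3-byte char #5 = E2 87 AD.
Leading byte 0xE2 = 11100010 matches 1110xxxx → 3-byte sequence.
Byte 1: 0xE2 = 11100010, payload 0010 (4 bits).
Byte 2: 0x87 = 10000111 (10xxxxxx ✓), payload 000111.
Byte 3: 0xAD = 10101101 (10xxxxxx ✓), payload 101101.
Concatenate: 0010000111101101 = 0x21ED (16 bits → U+21ED).

U+21ED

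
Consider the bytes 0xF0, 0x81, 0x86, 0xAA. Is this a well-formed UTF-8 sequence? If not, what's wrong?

Leading byte 0xF0 = 11110000 → 4-byte form.
Continuation bytes all match 10xxxxxx. Payload decodes to 0x11AA.
But 0x11AA < 0x10000, the minimum for a 4-byte sequence — this is an overlong encoding.

invalid (overlong encoding)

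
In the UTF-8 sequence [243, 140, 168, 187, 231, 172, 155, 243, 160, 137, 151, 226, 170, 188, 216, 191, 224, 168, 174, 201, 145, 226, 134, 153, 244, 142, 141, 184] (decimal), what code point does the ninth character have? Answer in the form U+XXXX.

U+10E378

Offset 0: leading byte 0xF3 = 11110011 → 4-byte char #1 = F3 8C A8 BB.
Offset 4: leading byte 0xE7 = 11100111 → 3-byte char #2 = E7 AC 9B.
Offset 7: leading byte 0xF3 = 11110011 → 4-byte char #3 = F3 A0 89 97.
Offset 11: leading byte 0xE2 = 11100010 → 3-byte char #4 = E2 AA BC.
Offset 14: leading byte 0xD8 = 11011000 → 2-byte char #5 = D8 BF.
Offset 16: leading byte 0xE0 = 11100000 → 3-byte char #6 = E0 A8 AE.
Offset 19: leading byte 0xC9 = 11001001 → 2-byte char #7 = C9 91.
Offset 21: leading byte 0xE2 = 11100010 → 3-byte char #8 = E2 86 99.
Offset 24: leading byte 0xF4 = 11110100 → 4-byte char #9 = F4 8E 8D B8.
Leading byte 0xF4 = 11110100 matches 11110xxx → 4-byte sequence.
Byte 1: 0xF4 = 11110100, payload 100 (3 bits).
Byte 2: 0x8E = 10001110 (10xxxxxx ✓), payload 001110.
Byte 3: 0x8D = 10001101 (10xxxxxx ✓), payload 001101.
Byte 4: 0xB8 = 10111000 (10xxxxxx ✓), payload 111000.
Concatenate: 100001110001101111000 = 0x10E378 (21 bits → U+10E378).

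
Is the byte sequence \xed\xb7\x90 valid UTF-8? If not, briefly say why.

invalid (encodes a surrogate (U+D800–U+DFFF))

Structurally a 3-byte sequence; payload = 0xDDD0.
But 0xDDD0 is in U+D800–U+DFFF, the surrogate range. Surrogates are not Unicode scalar values and are forbidden in UTF-8.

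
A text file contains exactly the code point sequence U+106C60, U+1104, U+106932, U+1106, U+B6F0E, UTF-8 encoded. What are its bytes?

F4 86 B1 A0 E1 84 84 F4 86 A4 B2 E1 84 86 F2 B6 BC 8E

U+106C60: 4-byte form → F4 86 B1 A0.
U+1104: 3-byte form → E1 84 84.
U+106932: 4-byte form → F4 86 A4 B2.
U+1106: 3-byte form → E1 84 86.
U+B6F0E: 4-byte form → F2 B6 BC 8E.
Concatenated (18 bytes): F4 86 B1 A0 E1 84 84 F4 86 A4 B2 E1 84 86 F2 B6 BC 8E.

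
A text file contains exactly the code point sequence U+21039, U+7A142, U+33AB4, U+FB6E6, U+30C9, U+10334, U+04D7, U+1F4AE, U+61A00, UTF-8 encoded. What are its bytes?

U+21039: 4-byte form → F0 A1 80 B9.
U+7A142: 4-byte form → F1 BA 85 82.
U+33AB4: 4-byte form → F0 B3 AA B4.
U+FB6E6: 4-byte form → F3 BB 9B A6.
U+30C9: 3-byte form → E3 83 89.
U+10334: 4-byte form → F0 90 8C B4.
U+04D7: 2-byte form → D3 97.
U+1F4AE: 4-byte form → F0 9F 92 AE.
U+61A00: 4-byte form → F1 A1 A8 80.
Concatenated (33 bytes): F0 A1 80 B9 F1 BA 85 82 F0 B3 AA B4 F3 BB 9B A6 E3 83 89 F0 90 8C B4 D3 97 F0 9F 92 AE F1 A1 A8 80.

F0 A1 80 B9 F1 BA 85 82 F0 B3 AA B4 F3 BB 9B A6 E3 83 89 F0 90 8C B4 D3 97 F0 9F 92 AE F1 A1 A8 80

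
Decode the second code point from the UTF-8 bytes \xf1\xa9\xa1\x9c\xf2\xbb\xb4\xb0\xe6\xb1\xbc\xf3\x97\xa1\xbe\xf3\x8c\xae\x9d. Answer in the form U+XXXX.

U+BBD30

Offset 0: leading byte 0xF1 = 11110001 → 4-byte char #1 = F1 A9 A1 9C.
Offset 4: leading byte 0xF2 = 11110010 → 4-byte char #2 = F2 BB B4 B0.
Leading byte 0xF2 = 11110010 matches 11110xxx → 4-byte sequence.
Byte 1: 0xF2 = 11110010, payload 010 (3 bits).
Byte 2: 0xBB = 10111011 (10xxxxxx ✓), payload 111011.
Byte 3: 0xB4 = 10110100 (10xxxxxx ✓), payload 110100.
Byte 4: 0xB0 = 10110000 (10xxxxxx ✓), payload 110000.
Concatenate: 010111011110100110000 = 0xBBD30 (21 bits → U+BBD30).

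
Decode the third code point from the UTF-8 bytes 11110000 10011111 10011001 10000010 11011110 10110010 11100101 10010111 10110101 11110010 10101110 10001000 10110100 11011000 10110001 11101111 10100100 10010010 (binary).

Offset 0: leading byte 0xF0 = 11110000 → 4-byte char #1 = F0 9F 99 82.
Offset 4: leading byte 0xDE = 11011110 → 2-byte char #2 = DE B2.
Offset 6: leading byte 0xE5 = 11100101 → 3-byte char #3 = E5 97 B5.
Leading byte 0xE5 = 11100101 matches 1110xxxx → 3-byte sequence.
Byte 1: 0xE5 = 11100101, payload 0101 (4 bits).
Byte 2: 0x97 = 10010111 (10xxxxxx ✓), payload 010111.
Byte 3: 0xB5 = 10110101 (10xxxxxx ✓), payload 110101.
Concatenate: 0101010111110101 = 0x55F5 (16 bits → U+55F5).

U+55F5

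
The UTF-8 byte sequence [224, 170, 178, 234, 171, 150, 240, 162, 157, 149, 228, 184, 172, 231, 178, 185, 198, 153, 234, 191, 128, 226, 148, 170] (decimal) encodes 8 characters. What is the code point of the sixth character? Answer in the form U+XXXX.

U+0199

Offset 0: leading byte 0xE0 = 11100000 → 3-byte char #1 = E0 AA B2.
Offset 3: leading byte 0xEA = 11101010 → 3-byte char #2 = EA AB 96.
Offset 6: leading byte 0xF0 = 11110000 → 4-byte char #3 = F0 A2 9D 95.
Offset 10: leading byte 0xE4 = 11100100 → 3-byte char #4 = E4 B8 AC.
Offset 13: leading byte 0xE7 = 11100111 → 3-byte char #5 = E7 B2 B9.
Offset 16: leading byte 0xC6 = 11000110 → 2-byte char #6 = C6 99.
Leading byte 0xC6 = 11000110 matches 110xxxxx → 2-byte sequence.
Byte 1: 0xC6 = 11000110, payload 00110 (5 bits).
Byte 2: 0x99 = 10011001 (10xxxxxx ✓), payload 011001.
Concatenate: 00110011001 = 0x199 (11 bits → U+0199).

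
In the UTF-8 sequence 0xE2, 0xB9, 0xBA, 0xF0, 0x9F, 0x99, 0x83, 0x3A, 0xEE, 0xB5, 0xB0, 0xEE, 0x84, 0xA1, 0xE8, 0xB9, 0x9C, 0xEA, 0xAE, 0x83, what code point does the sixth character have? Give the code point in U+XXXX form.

U+8E5C

Offset 0: leading byte 0xE2 = 11100010 → 3-byte char #1 = E2 B9 BA.
Offset 3: leading byte 0xF0 = 11110000 → 4-byte char #2 = F0 9F 99 83.
Offset 7: leading byte 0x3A = 00111010 → 1-byte char #3 = 3A.
Offset 8: leading byte 0xEE = 11101110 → 3-byte char #4 = EE B5 B0.
Offset 11: leading byte 0xEE = 11101110 → 3-byte char #5 = EE 84 A1.
Offset 14: leading byte 0xE8 = 11101000 → 3-byte char #6 = E8 B9 9C.
Leading byte 0xE8 = 11101000 matches 1110xxxx → 3-byte sequence.
Byte 1: 0xE8 = 11101000, payload 1000 (4 bits).
Byte 2: 0xB9 = 10111001 (10xxxxxx ✓), payload 111001.
Byte 3: 0x9C = 10011100 (10xxxxxx ✓), payload 011100.
Concatenate: 1000111001011100 = 0x8E5C (16 bits → U+8E5C).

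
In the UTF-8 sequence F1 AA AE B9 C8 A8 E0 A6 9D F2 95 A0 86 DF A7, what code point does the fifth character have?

Offset 0: leading byte 0xF1 = 11110001 → 4-byte char #1 = F1 AA AE B9.
Offset 4: leading byte 0xC8 = 11001000 → 2-byte char #2 = C8 A8.
Offset 6: leading byte 0xE0 = 11100000 → 3-byte char #3 = E0 A6 9D.
Offset 9: leading byte 0xF2 = 11110010 → 4-byte char #4 = F2 95 A0 86.
Offset 13: leading byte 0xDF = 11011111 → 2-byte char #5 = DF A7.
Leading byte 0xDF = 11011111 matches 110xxxxx → 2-byte sequence.
Byte 1: 0xDF = 11011111, payload 11111 (5 bits).
Byte 2: 0xA7 = 10100111 (10xxxxxx ✓), payload 100111.
Concatenate: 11111100111 = 0x7E7 (11 bits → U+07E7).

U+07E7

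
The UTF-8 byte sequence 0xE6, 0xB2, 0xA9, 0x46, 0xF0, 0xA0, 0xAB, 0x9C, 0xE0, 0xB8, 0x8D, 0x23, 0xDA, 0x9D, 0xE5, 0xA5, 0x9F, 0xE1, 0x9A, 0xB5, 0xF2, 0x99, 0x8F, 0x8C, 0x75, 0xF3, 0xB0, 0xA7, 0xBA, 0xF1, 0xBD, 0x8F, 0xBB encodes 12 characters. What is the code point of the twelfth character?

U+7D3FB

Offset 0: leading byte 0xE6 = 11100110 → 3-byte char #1 = E6 B2 A9.
Offset 3: leading byte 0x46 = 01000110 → 1-byte char #2 = 46.
Offset 4: leading byte 0xF0 = 11110000 → 4-byte char #3 = F0 A0 AB 9C.
Offset 8: leading byte 0xE0 = 11100000 → 3-byte char #4 = E0 B8 8D.
Offset 11: leading byte 0x23 = 00100011 → 1-byte char #5 = 23.
Offset 12: leading byte 0xDA = 11011010 → 2-byte char #6 = DA 9D.
Offset 14: leading byte 0xE5 = 11100101 → 3-byte char #7 = E5 A5 9F.
Offset 17: leading byte 0xE1 = 11100001 → 3-byte char #8 = E1 9A B5.
Offset 20: leading byte 0xF2 = 11110010 → 4-byte char #9 = F2 99 8F 8C.
Offset 24: leading byte 0x75 = 01110101 → 1-byte char #10 = 75.
Offset 25: leading byte 0xF3 = 11110011 → 4-byte char #11 = F3 B0 A7 BA.
Offset 29: leading byte 0xF1 = 11110001 → 4-byte char #12 = F1 BD 8F BB.
Leading byte 0xF1 = 11110001 matches 11110xxx → 4-byte sequence.
Byte 1: 0xF1 = 11110001, payload 001 (3 bits).
Byte 2: 0xBD = 10111101 (10xxxxxx ✓), payload 111101.
Byte 3: 0x8F = 10001111 (10xxxxxx ✓), payload 001111.
Byte 4: 0xBB = 10111011 (10xxxxxx ✓), payload 111011.
Concatenate: 001111101001111111011 = 0x7D3FB (21 bits → U+7D3FB).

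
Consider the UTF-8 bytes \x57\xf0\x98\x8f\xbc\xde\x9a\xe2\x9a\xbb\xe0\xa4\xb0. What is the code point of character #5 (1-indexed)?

Offset 0: leading byte 0x57 = 01010111 → 1-byte char #1 = 57.
Offset 1: leading byte 0xF0 = 11110000 → 4-byte char #2 = F0 98 8F BC.
Offset 5: leading byte 0xDE = 11011110 → 2-byte char #3 = DE 9A.
Offset 7: leading byte 0xE2 = 11100010 → 3-byte char #4 = E2 9A BB.
Offset 10: leading byte 0xE0 = 11100000 → 3-byte char #5 = E0 A4 B0.
Leading byte 0xE0 = 11100000 matches 1110xxxx → 3-byte sequence.
Byte 1: 0xE0 = 11100000, payload 0000 (4 bits).
Byte 2: 0xA4 = 10100100 (10xxxxxx ✓), payload 100100.
Byte 3: 0xB0 = 10110000 (10xxxxxx ✓), payload 110000.
Concatenate: 0000100100110000 = 0x930 (16 bits → U+0930).

U+0930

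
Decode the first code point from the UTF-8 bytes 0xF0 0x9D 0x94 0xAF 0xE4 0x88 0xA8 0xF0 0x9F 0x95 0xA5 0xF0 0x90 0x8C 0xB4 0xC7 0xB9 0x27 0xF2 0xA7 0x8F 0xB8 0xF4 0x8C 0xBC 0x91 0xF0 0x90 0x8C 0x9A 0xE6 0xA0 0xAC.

U+1D52F

Offset 0: leading byte 0xF0 = 11110000 → 4-byte char #1 = F0 9D 94 AF.
Leading byte 0xF0 = 11110000 matches 11110xxx → 4-byte sequence.
Byte 1: 0xF0 = 11110000, payload 000 (3 bits).
Byte 2: 0x9D = 10011101 (10xxxxxx ✓), payload 011101.
Byte 3: 0x94 = 10010100 (10xxxxxx ✓), payload 010100.
Byte 4: 0xAF = 10101111 (10xxxxxx ✓), payload 101111.
Concatenate: 000011101010100101111 = 0x1D52F (21 bits → U+1D52F).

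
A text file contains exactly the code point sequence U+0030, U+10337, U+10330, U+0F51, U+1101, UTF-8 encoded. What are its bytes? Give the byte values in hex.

30 F0 90 8C B7 F0 90 8C B0 E0 BD 91 E1 84 81

U+0030: 1-byte form → 30.
U+10337: 4-byte form → F0 90 8C B7.
U+10330: 4-byte form → F0 90 8C B0.
U+0F51: 3-byte form → E0 BD 91.
U+1101: 3-byte form → E1 84 81.
Concatenated (15 bytes): 30 F0 90 8C B7 F0 90 8C B0 E0 BD 91 E1 84 81.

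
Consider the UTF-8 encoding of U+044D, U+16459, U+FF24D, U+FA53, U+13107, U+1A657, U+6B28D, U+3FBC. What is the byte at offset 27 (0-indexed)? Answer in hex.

0xBC

U+044D → 2-byte form D1 8D at offsets 0–1.
U+16459 → 4-byte form F0 96 91 99 at offsets 2–5.
U+FF24D → 4-byte form F3 BF 89 8D at offsets 6–9.
U+FA53 → 3-byte form EF A9 93 at offsets 10–12.
U+13107 → 4-byte form F0 93 84 87 at offsets 13–16.
U+1A657 → 4-byte form F0 9A 99 97 at offsets 17–20.
U+6B28D → 4-byte form F1 AB 8A 8D at offsets 21–24.
U+3FBC → 3-byte form E3 BE BC at offsets 25–27.
Offset 27 falls in char 8's range; it's byte 3 of E3 BE BC = 0xBC.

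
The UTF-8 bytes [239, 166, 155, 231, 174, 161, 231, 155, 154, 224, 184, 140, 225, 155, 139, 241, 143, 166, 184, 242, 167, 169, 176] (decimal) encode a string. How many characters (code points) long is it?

Byte at offset 0: 0xEF = 11101111 → 3-byte char (#1). Advance 3.
Byte at offset 3: 0xE7 = 11100111 → 3-byte char (#2). Advance 3.
Byte at offset 6: 0xE7 = 11100111 → 3-byte char (#3). Advance 3.
Byte at offset 9: 0xE0 = 11100000 → 3-byte char (#4). Advance 3.
Byte at offset 12: 0xE1 = 11100001 → 3-byte char (#5). Advance 3.
Byte at offset 15: 0xF1 = 11110001 → 4-byte char (#6). Advance 4.
Byte at offset 19: 0xF2 = 11110010 → 4-byte char (#7). Advance 4.
Reached end at offset 23 after 7 code points.

7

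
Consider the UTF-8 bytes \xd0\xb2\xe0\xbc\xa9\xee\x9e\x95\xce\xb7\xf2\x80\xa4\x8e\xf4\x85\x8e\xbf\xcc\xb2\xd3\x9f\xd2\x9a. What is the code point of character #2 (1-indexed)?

Offset 0: leading byte 0xD0 = 11010000 → 2-byte char #1 = D0 B2.
Offset 2: leading byte 0xE0 = 11100000 → 3-byte char #2 = E0 BC A9.
Leading byte 0xE0 = 11100000 matches 1110xxxx → 3-byte sequence.
Byte 1: 0xE0 = 11100000, payload 0000 (4 bits).
Byte 2: 0xBC = 10111100 (10xxxxxx ✓), payload 111100.
Byte 3: 0xA9 = 10101001 (10xxxxxx ✓), payload 101001.
Concatenate: 0000111100101001 = 0xF29 (16 bits → U+0F29).

U+0F29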